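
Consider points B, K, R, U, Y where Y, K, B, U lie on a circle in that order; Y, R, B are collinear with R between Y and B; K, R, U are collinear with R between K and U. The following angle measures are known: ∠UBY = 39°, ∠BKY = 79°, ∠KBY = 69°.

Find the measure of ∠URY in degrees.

∠URY = 71°

1. ∠BUY = 101°  [cyclic YKBU, opposite ∠K+∠U]
2. ∠KUY = 69°  [same arc YK]
3. ∠BYU = 40°  [△YBU]
4. ∠URY = 71°  [△YRU]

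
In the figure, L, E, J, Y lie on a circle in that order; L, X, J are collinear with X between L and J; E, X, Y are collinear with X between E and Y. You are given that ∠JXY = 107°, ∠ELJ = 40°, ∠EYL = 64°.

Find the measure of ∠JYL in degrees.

1. ∠LXY = 73°  [linear pair at X on LJ]
2. ∠EYJ = 40°  [same arc EJ]
3. ∠JLY = 43°  [△LXY]
4. ∠LJY = 33°  [△JXY]
5. ∠JYL = 104°  [△LJY]

∠JYL = 104°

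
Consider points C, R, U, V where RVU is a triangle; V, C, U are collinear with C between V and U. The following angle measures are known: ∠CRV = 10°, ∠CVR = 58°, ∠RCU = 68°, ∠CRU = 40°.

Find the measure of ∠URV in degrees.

1. ∠RVU = 58°  [C on ray VU]
2. ∠CUR = 72°  [△RCU]
3. ∠RUV = 72°  [C on ray UV]
4. ∠URV = 50°  [△RVU]

∠URV = 50°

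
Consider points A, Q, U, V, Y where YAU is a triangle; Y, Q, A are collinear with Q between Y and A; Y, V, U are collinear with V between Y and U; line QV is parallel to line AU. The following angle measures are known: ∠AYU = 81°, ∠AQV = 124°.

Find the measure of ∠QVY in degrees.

1. ∠QYV = 81°  [Q on YA, V on YU]
2. ∠VQY = 56°  [linear pair at Q on YA]
3. ∠QVY = 43°  [△YQV]

∠QVY = 43°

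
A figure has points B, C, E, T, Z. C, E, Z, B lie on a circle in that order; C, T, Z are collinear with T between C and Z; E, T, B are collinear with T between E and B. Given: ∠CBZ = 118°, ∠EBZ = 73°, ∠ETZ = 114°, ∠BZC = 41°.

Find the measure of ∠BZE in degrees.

1. ∠BCZ = 21°  [△CZB]
2. ∠BEZ = 21°  [same arc ZB]
3. ∠BZE = 86°  [△EZB]

∠BZE = 86°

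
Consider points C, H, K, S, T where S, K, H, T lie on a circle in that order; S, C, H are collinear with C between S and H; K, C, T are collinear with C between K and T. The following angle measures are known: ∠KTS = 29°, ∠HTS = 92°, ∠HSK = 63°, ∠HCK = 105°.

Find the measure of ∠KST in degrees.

∠KST = 109°

1. ∠KHS = 29°  [same arc SK]
2. ∠HTK = 63°  [same arc KH]
3. ∠HKT = 46°  [△KCH]
4. ∠KHT = 71°  [△KHT]
5. ∠KST = 109°  [cyclic SKHT, opposite ∠S+∠H]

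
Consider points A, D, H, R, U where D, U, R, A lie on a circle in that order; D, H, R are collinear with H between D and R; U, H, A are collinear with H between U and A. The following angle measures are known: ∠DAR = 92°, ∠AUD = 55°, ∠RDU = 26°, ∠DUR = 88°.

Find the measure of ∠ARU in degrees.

1. ∠DHU = 99°  [△DHU]
2. ∠RAU = 26°  [same arc UR]
3. ∠DRU = 66°  [△DUR]
4. ∠RHU = 81°  [linear pair at H on DR]
5. ∠AUR = 33°  [△UHR]
6. ∠ARU = 121°  [△URA]

∠ARU = 121°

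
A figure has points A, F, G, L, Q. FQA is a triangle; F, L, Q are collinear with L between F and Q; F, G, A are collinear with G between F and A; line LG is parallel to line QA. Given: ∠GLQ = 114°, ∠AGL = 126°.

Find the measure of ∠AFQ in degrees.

1. ∠FLG = 66°  [linear pair at L on FQ]
2. ∠FGL = 54°  [linear pair at G on FA]
3. ∠GFL = 60°  [△FLG]
4. ∠AFQ = 60°  [L on FQ, G on FA]

∠AFQ = 60°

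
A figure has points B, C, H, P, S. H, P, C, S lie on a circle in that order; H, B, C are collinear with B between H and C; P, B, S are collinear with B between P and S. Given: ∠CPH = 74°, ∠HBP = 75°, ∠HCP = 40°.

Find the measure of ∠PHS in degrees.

∠PHS = 101°

1. ∠CHP = 66°  [△HPC]
2. ∠HPS = 39°  [△HBP]
3. ∠HSP = 40°  [same arc HP]
4. ∠PHS = 101°  [△HPS]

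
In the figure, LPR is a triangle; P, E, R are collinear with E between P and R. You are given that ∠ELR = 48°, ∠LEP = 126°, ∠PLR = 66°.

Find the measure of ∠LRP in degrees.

1. ∠LER = 54°  [linear pair at E on PR]
2. ∠ERL = 78°  [△LER]
3. ∠LRP = 78°  [E on ray RP]

∠LRP = 78°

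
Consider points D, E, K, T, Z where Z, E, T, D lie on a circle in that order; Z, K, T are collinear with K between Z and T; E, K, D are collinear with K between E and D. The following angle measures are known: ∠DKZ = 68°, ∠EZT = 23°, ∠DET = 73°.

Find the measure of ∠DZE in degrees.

1. ∠EDT = 23°  [same arc ET]
2. ∠DTE = 84°  [△ETD]
3. ∠DZE = 96°  [cyclic ZETD, opposite ∠Z+∠T]

∠DZE = 96°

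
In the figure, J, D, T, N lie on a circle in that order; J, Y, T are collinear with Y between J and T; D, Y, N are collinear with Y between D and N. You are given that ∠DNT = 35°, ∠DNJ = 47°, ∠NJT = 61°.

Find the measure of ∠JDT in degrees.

1. ∠DJT = 35°  [same arc DT]
2. ∠DTJ = 47°  [same arc JD]
3. ∠JDT = 98°  [△JDT]

∠JDT = 98°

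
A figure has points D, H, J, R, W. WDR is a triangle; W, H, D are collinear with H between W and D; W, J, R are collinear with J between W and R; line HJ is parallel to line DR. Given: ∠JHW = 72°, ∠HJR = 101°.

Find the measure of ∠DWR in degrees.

1. ∠HJW = 79°  [linear pair at J on WR]
2. ∠HWJ = 29°  [△WHJ]
3. ∠DWR = 29°  [H on WD, J on WR]

∠DWR = 29°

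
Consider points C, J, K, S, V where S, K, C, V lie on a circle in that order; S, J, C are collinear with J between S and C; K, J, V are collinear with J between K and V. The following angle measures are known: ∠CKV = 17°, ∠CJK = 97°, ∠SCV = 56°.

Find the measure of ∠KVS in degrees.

∠KVS = 66°

1. ∠CSV = 17°  [same arc CV]
2. ∠SJV = 97°  [vertical angles at J]
3. ∠KVS = 66°  [△SJV]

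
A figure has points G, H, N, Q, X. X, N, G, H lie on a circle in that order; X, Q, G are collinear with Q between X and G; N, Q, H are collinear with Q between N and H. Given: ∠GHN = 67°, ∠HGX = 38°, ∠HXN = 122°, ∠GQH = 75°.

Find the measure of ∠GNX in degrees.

∠GNX = 93°

1. ∠GXN = 67°  [same arc NG]
2. ∠HNX = 38°  [same arc XH]
3. ∠NHX = 20°  [△XNH]
4. ∠NGX = 20°  [same arc XN]
5. ∠GNX = 93°  [△XNG]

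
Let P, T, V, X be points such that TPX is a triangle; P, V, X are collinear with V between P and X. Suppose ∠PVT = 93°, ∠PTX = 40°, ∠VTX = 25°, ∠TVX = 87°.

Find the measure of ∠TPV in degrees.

1. ∠TXV = 68°  [△TVX]
2. ∠PXT = 68°  [V on ray XP]
3. ∠TPX = 72°  [△TPX]
4. ∠TPV = 72°  [V on ray PX]

∠TPV = 72°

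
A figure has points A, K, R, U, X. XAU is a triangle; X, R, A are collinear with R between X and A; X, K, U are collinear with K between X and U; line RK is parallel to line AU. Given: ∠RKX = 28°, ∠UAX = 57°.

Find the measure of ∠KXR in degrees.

1. ∠AUX = 28°  [RK∥AU, corresponding at K]
2. ∠AXU = 95°  [△XAU]
3. ∠KXR = 95°  [R on XA, K on XU]

∠KXR = 95°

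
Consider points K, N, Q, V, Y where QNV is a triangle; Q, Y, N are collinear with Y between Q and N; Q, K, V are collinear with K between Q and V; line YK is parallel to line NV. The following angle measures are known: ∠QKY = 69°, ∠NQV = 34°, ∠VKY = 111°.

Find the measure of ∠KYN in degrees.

1. ∠NVQ = 69°  [YK∥NV, corresponding at K]
2. ∠QNV = 77°  [△QNV]
3. ∠KYQ = 77°  [YK∥NV, corresponding at Y]
4. ∠KYN = 103°  [linear pair at Y on QN]

∠KYN = 103°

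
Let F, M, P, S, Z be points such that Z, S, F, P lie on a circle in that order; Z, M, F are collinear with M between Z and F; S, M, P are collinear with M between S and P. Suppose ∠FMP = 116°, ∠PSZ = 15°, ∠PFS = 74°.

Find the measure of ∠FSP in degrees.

1. ∠PFZ = 15°  [same arc ZP]
2. ∠FPS = 49°  [△FMP]
3. ∠FSP = 57°  [△SFP]

∠FSP = 57°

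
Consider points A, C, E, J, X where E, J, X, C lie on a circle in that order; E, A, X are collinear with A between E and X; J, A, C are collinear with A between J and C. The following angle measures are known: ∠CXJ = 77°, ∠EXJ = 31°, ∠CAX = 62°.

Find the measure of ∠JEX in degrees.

∠JEX = 72°

1. ∠CEJ = 103°  [cyclic EJXC, opposite ∠E+∠X]
2. ∠ECJ = 31°  [same arc EJ]
3. ∠EAJ = 62°  [vertical angles at A]
4. ∠CJE = 46°  [△EJC]
5. ∠JEX = 72°  [△EAJ]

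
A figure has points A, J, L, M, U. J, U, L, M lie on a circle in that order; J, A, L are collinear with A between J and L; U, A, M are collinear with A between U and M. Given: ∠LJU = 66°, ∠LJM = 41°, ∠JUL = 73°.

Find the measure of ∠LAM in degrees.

∠LAM = 82°

1. ∠LMU = 66°  [same arc UL]
2. ∠JML = 107°  [cyclic JULM, opposite ∠U+∠M]
3. ∠JLM = 32°  [△JLM]
4. ∠LAM = 82°  [△LAM]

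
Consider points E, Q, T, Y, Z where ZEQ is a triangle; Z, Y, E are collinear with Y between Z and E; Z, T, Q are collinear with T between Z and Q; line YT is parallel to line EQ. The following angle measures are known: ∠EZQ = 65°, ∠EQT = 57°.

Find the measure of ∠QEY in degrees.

1. ∠EQZ = 57°  [T on ray QZ]
2. ∠QEZ = 58°  [△ZEQ]
3. ∠QEY = 58°  [Y on ray EZ]

∠QEY = 58°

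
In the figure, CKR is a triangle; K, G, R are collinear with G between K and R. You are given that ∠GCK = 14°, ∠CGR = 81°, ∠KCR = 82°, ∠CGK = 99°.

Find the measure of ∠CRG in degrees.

∠CRG = 31°

1. ∠CKG = 67°  [△CKG]
2. ∠CKR = 67°  [G on ray KR]
3. ∠CRK = 31°  [△CKR]
4. ∠CRG = 31°  [G on ray RK]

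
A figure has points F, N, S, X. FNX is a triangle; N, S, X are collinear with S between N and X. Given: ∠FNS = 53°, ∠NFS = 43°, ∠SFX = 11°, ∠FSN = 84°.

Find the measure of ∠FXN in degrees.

1. ∠FSX = 96°  [linear pair at S on NX]
2. ∠FXS = 73°  [△FSX]
3. ∠FXN = 73°  [S on ray XN]

∠FXN = 73°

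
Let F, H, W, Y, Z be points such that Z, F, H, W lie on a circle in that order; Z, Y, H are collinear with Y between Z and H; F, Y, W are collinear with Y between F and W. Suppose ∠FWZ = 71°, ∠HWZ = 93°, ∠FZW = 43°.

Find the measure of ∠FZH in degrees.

∠FZH = 22°

1. ∠FHZ = 71°  [same arc ZF]
2. ∠HFZ = 87°  [cyclic ZFHW, opposite ∠F+∠W]
3. ∠FZH = 22°  [△ZFH]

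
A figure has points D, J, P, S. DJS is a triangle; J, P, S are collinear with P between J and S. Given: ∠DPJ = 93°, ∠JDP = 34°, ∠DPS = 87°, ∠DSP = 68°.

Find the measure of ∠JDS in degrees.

1. ∠DJP = 53°  [△DJP]
2. ∠DSJ = 68°  [P on ray SJ]
3. ∠DJS = 53°  [P on ray JS]
4. ∠JDS = 59°  [△DJS]

∠JDS = 59°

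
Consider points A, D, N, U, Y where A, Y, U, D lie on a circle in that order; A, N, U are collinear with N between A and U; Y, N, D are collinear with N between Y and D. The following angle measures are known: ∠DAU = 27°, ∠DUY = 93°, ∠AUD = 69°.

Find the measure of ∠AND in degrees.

1. ∠DYU = 27°  [same arc UD]
2. ∠UDY = 60°  [△YUD]
3. ∠DNU = 51°  [△UND]
4. ∠AND = 129°  [linear pair at N on AU]

∠AND = 129°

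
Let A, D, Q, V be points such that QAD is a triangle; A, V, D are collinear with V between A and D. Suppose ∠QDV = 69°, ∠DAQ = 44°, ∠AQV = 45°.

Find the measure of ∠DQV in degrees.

1. ∠QAV = 44°  [V on ray AD]
2. ∠AVQ = 91°  [△QAV]
3. ∠DVQ = 89°  [linear pair at V on AD]
4. ∠DQV = 22°  [△QVD]

∠DQV = 22°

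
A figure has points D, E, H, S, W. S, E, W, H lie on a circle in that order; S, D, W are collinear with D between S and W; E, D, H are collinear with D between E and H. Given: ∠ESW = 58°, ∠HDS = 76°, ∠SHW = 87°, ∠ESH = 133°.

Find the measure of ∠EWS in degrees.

∠EWS = 29°

1. ∠EHW = 58°  [same arc EW]
2. ∠EDW = 76°  [vertical angles at D]
3. ∠EWH = 47°  [cyclic SEWH, opposite ∠S+∠W]
4. ∠HEW = 75°  [△EWH]
5. ∠EWS = 29°  [△EDW]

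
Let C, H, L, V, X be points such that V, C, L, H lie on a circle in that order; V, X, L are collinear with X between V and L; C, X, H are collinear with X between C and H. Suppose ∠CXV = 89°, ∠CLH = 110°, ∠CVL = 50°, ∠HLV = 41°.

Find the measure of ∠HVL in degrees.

∠HVL = 20°

1. ∠HXL = 89°  [vertical angles at X]
2. ∠HCV = 41°  [△VXC]
3. ∠CVH = 70°  [cyclic VCLH, opposite ∠V+∠L]
4. ∠HXV = 91°  [linear pair at X on VL]
5. ∠CHV = 69°  [△VCH]
6. ∠HVL = 20°  [△VXH]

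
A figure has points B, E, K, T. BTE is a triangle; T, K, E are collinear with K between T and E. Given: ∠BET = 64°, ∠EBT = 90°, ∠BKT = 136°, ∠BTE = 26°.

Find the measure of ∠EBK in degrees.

∠EBK = 72°

1. ∠BEK = 64°  [K on ray ET]
2. ∠BKE = 44°  [linear pair at K on TE]
3. ∠EBK = 72°  [△BKE]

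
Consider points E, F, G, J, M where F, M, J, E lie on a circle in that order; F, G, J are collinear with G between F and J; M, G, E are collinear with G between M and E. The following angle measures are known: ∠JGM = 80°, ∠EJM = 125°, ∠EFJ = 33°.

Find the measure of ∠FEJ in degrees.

∠FEJ = 89°

1. ∠EGF = 80°  [vertical angles at G]
2. ∠EMJ = 33°  [same arc JE]
3. ∠EGJ = 100°  [linear pair at G on FJ]
4. ∠JEM = 22°  [△MJE]
5. ∠EJF = 58°  [△JGE]
6. ∠FEJ = 89°  [△FJE]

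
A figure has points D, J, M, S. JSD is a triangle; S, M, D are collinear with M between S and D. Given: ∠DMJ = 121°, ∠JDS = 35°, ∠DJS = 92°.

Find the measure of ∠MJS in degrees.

1. ∠JMS = 59°  [linear pair at M on SD]
2. ∠DSJ = 53°  [△JSD]
3. ∠JSM = 53°  [M on ray SD]
4. ∠MJS = 68°  [△JSM]

∠MJS = 68°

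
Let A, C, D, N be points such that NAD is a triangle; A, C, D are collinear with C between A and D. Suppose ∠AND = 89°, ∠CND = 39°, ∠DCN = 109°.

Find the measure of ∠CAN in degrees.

1. ∠CDN = 32°  [△NCD]
2. ∠ADN = 32°  [C on ray DA]
3. ∠DAN = 59°  [△NAD]
4. ∠CAN = 59°  [C on ray AD]

∠CAN = 59°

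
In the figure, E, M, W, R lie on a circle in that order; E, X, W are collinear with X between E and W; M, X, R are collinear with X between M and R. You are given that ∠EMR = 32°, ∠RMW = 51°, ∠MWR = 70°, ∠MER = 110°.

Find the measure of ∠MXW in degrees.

1. ∠ERM = 38°  [△EMR]
2. ∠EWM = 38°  [same arc EM]
3. ∠MXW = 91°  [△MXW]

∠MXW = 91°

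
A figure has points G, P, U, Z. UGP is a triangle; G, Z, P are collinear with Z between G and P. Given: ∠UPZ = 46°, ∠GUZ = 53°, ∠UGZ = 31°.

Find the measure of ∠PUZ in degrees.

1. ∠GZU = 96°  [△UGZ]
2. ∠PZU = 84°  [linear pair at Z on GP]
3. ∠PUZ = 50°  [△UZP]

∠PUZ = 50°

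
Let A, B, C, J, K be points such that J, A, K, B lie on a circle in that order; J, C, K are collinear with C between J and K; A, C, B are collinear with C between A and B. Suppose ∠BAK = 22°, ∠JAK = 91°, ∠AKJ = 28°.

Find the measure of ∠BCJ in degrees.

∠BCJ = 130°

1. ∠BJK = 22°  [same arc KB]
2. ∠ABJ = 28°  [same arc JA]
3. ∠BCJ = 130°  [△JCB]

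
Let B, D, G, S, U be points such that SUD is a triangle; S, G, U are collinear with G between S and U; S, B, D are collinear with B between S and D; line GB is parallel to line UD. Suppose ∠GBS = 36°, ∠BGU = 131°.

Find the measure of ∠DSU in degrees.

1. ∠BGS = 49°  [linear pair at G on SU]
2. ∠BSG = 95°  [△SGB]
3. ∠DSU = 95°  [G on SU, B on SD]

∠DSU = 95°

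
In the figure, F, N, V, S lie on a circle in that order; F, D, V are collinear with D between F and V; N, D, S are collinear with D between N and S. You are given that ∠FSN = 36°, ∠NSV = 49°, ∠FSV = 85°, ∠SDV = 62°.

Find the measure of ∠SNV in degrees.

∠SNV = 26°

1. ∠FVS = 69°  [△VDS]
2. ∠SFV = 26°  [△FVS]
3. ∠SNV = 26°  [same arc VS]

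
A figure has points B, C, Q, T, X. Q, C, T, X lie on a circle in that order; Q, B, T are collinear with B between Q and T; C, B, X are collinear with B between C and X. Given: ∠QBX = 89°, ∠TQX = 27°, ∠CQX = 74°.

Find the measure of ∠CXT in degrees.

∠CXT = 47°

1. ∠TCX = 27°  [same arc TX]
2. ∠CTX = 106°  [cyclic QCTX, opposite ∠Q+∠T]
3. ∠CXT = 47°  [△CTX]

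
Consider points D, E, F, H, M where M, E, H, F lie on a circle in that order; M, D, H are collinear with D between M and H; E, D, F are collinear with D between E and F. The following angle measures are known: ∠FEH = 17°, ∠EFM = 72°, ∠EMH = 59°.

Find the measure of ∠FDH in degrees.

∠FDH = 89°

1. ∠FMH = 17°  [same arc HF]
2. ∠FDM = 91°  [△MDF]
3. ∠FDH = 89°  [linear pair at D on MH]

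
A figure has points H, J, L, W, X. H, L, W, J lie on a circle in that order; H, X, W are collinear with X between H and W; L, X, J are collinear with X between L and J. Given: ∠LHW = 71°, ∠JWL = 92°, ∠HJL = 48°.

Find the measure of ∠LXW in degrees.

∠LXW = 115°

1. ∠LJW = 71°  [same arc LW]
2. ∠JLW = 17°  [△LWJ]
3. ∠HWL = 48°  [same arc HL]
4. ∠LXW = 115°  [△LXW]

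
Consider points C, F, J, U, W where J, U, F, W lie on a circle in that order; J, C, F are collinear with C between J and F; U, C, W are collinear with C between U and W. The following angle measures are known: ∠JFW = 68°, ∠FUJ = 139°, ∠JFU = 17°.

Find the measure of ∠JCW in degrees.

1. ∠FWJ = 41°  [cyclic JUFW, opposite ∠U+∠W]
2. ∠JWU = 17°  [same arc JU]
3. ∠FJW = 71°  [△JFW]
4. ∠JCW = 92°  [△JCW]

∠JCW = 92°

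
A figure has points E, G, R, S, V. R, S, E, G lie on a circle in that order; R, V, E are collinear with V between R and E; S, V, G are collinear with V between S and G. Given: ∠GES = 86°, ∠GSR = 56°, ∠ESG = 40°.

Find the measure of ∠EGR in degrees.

∠EGR = 84°

1. ∠GER = 56°  [same arc RG]
2. ∠ERG = 40°  [same arc EG]
3. ∠EGR = 84°  [△REG]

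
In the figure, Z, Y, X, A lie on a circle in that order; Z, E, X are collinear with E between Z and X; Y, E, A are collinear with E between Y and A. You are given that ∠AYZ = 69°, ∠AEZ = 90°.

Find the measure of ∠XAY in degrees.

1. ∠AXZ = 69°  [same arc ZA]
2. ∠AEX = 90°  [linear pair at E on ZX]
3. ∠XAY = 21°  [△XEA]

∠XAY = 21°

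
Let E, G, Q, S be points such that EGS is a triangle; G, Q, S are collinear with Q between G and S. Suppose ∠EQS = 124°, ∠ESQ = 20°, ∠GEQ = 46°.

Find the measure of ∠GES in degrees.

∠GES = 82°

1. ∠EQG = 56°  [linear pair at Q on GS]
2. ∠ESG = 20°  [Q on ray SG]
3. ∠EGQ = 78°  [△EGQ]
4. ∠EGS = 78°  [Q on ray GS]
5. ∠GES = 82°  [△EGS]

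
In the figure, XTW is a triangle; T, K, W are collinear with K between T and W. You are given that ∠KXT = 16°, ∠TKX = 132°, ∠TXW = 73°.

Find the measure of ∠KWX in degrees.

∠KWX = 75°

1. ∠KTX = 32°  [△XTK]
2. ∠WTX = 32°  [K on ray TW]
3. ∠TWX = 75°  [△XTW]
4. ∠KWX = 75°  [K on ray WT]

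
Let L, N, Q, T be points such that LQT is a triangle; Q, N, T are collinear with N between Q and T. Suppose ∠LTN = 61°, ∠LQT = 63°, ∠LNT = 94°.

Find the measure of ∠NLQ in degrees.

∠NLQ = 31°

1. ∠LQN = 63°  [N on ray QT]
2. ∠LNQ = 86°  [linear pair at N on QT]
3. ∠NLQ = 31°  [△LQN]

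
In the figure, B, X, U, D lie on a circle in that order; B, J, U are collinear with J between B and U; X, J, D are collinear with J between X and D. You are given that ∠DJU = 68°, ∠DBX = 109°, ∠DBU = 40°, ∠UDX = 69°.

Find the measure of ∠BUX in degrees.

∠BUX = 28°

1. ∠BJX = 68°  [vertical angles at J]
2. ∠DXU = 40°  [same arc UD]
3. ∠UJX = 112°  [linear pair at J on BU]
4. ∠BUX = 28°  [△XJU]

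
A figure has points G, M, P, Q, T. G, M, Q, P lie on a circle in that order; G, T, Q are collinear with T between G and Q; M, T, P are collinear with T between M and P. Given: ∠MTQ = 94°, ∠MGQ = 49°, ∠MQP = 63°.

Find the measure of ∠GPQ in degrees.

1. ∠GTP = 94°  [vertical angles at T]
2. ∠MPQ = 49°  [same arc MQ]
3. ∠PMQ = 68°  [△MQP]
4. ∠PTQ = 86°  [linear pair at T on GQ]
5. ∠GQP = 45°  [△QTP]
6. ∠PGQ = 68°  [same arc QP]
7. ∠GPQ = 67°  [△GQP]

∠GPQ = 67°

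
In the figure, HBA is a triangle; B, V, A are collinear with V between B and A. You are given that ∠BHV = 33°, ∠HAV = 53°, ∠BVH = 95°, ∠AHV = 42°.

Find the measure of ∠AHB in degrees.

∠AHB = 75°

1. ∠HBV = 52°  [△HBV]
2. ∠BAH = 53°  [V on ray AB]
3. ∠ABH = 52°  [V on ray BA]
4. ∠AHB = 75°  [△HBA]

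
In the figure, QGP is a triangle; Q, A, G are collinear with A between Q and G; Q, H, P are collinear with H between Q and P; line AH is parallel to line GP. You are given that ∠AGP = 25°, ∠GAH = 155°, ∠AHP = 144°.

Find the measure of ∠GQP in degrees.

1. ∠HAQ = 25°  [linear pair at A on QG]
2. ∠AHQ = 36°  [linear pair at H on QP]
3. ∠AQH = 119°  [△QAH]
4. ∠GQP = 119°  [A on QG, H on QP]

∠GQP = 119°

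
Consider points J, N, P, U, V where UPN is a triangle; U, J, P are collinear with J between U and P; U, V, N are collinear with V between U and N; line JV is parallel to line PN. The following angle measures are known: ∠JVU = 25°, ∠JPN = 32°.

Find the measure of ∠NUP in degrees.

1. ∠PNU = 25°  [JV∥PN, corresponding at V]
2. ∠NPU = 32°  [J on ray PU]
3. ∠NUP = 123°  [△UPN]

∠NUP = 123°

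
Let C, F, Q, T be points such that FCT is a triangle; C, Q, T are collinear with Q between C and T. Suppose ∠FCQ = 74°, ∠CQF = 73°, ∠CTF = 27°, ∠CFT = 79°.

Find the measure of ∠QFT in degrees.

∠QFT = 46°

1. ∠FQT = 107°  [linear pair at Q on CT]
2. ∠FTQ = 27°  [Q on ray TC]
3. ∠QFT = 46°  [△FQT]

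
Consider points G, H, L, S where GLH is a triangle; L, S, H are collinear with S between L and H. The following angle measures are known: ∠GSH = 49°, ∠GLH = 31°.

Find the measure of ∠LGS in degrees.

1. ∠GSL = 131°  [linear pair at S on LH]
2. ∠GLS = 31°  [S on ray LH]
3. ∠LGS = 18°  [△GLS]

∠LGS = 18°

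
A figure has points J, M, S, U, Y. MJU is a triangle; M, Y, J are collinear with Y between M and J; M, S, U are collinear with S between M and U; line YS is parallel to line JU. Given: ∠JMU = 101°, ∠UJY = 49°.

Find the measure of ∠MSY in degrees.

1. ∠MJU = 49°  [Y on ray JM]
2. ∠JUM = 30°  [△MJU]
3. ∠MSY = 30°  [YS∥JU, corresponding at S]

∠MSY = 30°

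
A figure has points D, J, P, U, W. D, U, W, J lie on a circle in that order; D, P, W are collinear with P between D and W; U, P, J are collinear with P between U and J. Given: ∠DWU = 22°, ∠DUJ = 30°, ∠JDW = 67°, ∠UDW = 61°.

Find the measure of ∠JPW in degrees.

1. ∠DWJ = 30°  [same arc DJ]
2. ∠UJW = 61°  [same arc UW]
3. ∠JPW = 89°  [△WPJ]

∠JPW = 89°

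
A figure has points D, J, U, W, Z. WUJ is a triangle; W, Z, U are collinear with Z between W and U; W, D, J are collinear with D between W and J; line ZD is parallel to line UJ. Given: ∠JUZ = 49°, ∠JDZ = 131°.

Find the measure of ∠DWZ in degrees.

1. ∠JUW = 49°  [Z on ray UW]
2. ∠WDZ = 49°  [linear pair at D on WJ]
3. ∠DZW = 49°  [ZD∥UJ, corresponding at Z]
4. ∠DWZ = 82°  [△WZD]

∠DWZ = 82°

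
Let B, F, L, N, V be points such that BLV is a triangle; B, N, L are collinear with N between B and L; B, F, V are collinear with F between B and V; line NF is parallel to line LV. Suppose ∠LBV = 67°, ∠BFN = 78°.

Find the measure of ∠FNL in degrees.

∠FNL = 145°

1. ∠FBN = 67°  [N on BL, F on BV]
2. ∠BNF = 35°  [△BNF]
3. ∠FNL = 145°  [linear pair at N on BL]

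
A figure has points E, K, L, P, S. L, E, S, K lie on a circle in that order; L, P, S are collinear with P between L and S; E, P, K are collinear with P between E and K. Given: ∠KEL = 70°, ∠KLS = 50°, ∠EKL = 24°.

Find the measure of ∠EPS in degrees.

1. ∠KES = 50°  [same arc SK]
2. ∠ESL = 24°  [same arc LE]
3. ∠EPS = 106°  [△EPS]

∠EPS = 106°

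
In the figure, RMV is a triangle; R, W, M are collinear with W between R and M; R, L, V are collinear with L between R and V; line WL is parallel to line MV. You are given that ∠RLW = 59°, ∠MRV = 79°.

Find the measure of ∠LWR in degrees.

1. ∠MVR = 59°  [WL∥MV, corresponding at L]
2. ∠RMV = 42°  [△RMV]
3. ∠LWR = 42°  [WL∥MV, corresponding at W]

∠LWR = 42°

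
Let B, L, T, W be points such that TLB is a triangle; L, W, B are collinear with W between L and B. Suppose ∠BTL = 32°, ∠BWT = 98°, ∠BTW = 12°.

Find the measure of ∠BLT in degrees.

1. ∠TBW = 70°  [△TWB]
2. ∠LBT = 70°  [W on ray BL]
3. ∠BLT = 78°  [△TLB]

∠BLT = 78°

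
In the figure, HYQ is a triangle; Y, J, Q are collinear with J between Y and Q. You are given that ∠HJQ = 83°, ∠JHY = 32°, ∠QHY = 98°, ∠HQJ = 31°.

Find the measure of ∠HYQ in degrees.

∠HYQ = 51°

1. ∠HJY = 97°  [linear pair at J on YQ]
2. ∠HYJ = 51°  [△HYJ]
3. ∠HYQ = 51°  [J on ray YQ]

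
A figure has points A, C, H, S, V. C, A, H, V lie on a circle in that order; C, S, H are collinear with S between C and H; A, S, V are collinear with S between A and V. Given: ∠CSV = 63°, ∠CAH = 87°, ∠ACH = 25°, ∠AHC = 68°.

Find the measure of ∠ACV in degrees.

1. ∠ASH = 63°  [vertical angles at S]
2. ∠AVH = 25°  [same arc AH]
3. ∠HAV = 49°  [△ASH]
4. ∠AHV = 106°  [△AHV]
5. ∠ACV = 74°  [cyclic CAHV, opposite ∠C+∠H]

∠ACV = 74°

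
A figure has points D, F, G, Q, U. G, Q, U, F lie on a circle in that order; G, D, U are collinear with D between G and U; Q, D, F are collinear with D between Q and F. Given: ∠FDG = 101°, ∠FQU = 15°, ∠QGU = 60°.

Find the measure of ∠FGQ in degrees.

1. ∠QDU = 101°  [vertical angles at D]
2. ∠FGU = 15°  [same arc UF]
3. ∠GDQ = 79°  [linear pair at D on GU]
4. ∠GFQ = 64°  [△GDF]
5. ∠FQG = 41°  [△GDQ]
6. ∠FGQ = 75°  [△GQF]

∠FGQ = 75°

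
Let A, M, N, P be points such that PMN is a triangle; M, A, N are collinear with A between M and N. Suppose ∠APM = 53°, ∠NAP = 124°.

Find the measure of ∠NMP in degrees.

1. ∠MAP = 56°  [linear pair at A on MN]
2. ∠AMP = 71°  [△PMA]
3. ∠NMP = 71°  [A on ray MN]

∠NMP = 71°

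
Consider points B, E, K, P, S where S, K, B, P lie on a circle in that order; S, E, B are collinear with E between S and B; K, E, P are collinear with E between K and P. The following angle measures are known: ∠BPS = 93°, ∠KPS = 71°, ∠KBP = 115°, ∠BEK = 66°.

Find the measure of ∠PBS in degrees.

∠PBS = 44°

1. ∠KSP = 65°  [cyclic SKBP, opposite ∠S+∠B]
2. ∠PKS = 44°  [△SKP]
3. ∠PBS = 44°  [same arc SP]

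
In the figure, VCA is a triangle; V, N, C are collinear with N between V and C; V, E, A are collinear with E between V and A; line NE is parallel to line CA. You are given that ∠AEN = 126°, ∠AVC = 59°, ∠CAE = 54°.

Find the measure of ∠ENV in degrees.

1. ∠NEV = 54°  [linear pair at E on VA]
2. ∠EVN = 59°  [N on VC, E on VA]
3. ∠ENV = 67°  [△VNE]

∠ENV = 67°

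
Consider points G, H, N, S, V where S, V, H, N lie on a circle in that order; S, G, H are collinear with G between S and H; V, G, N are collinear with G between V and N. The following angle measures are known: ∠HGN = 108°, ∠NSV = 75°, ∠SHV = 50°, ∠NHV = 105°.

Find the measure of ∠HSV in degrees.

∠HSV = 17°

1. ∠SGV = 108°  [vertical angles at G]
2. ∠SNV = 50°  [same arc SV]
3. ∠NVS = 55°  [△SVN]
4. ∠HSV = 17°  [△SGV]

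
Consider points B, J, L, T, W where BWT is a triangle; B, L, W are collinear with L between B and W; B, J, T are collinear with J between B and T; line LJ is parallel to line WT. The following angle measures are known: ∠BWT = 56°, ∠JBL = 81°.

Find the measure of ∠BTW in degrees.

∠BTW = 43°

1. ∠BLJ = 56°  [LJ∥WT, corresponding at L]
2. ∠BJL = 43°  [△BLJ]
3. ∠BTW = 43°  [LJ∥WT, corresponding at J]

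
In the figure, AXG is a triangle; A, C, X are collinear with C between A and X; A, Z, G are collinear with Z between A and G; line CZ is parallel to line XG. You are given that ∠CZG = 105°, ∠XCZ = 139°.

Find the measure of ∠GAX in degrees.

∠GAX = 64°

1. ∠AZC = 75°  [linear pair at Z on AG]
2. ∠ACZ = 41°  [linear pair at C on AX]
3. ∠CAZ = 64°  [△ACZ]
4. ∠GAX = 64°  [C on AX, Z on AG]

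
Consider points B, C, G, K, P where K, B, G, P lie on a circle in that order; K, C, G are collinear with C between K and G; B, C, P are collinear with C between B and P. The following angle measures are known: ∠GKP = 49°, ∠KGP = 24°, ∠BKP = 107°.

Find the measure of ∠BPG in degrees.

1. ∠GBP = 49°  [same arc GP]
2. ∠BGP = 73°  [cyclic KBGP, opposite ∠K+∠G]
3. ∠BPG = 58°  [△BGP]

∠BPG = 58°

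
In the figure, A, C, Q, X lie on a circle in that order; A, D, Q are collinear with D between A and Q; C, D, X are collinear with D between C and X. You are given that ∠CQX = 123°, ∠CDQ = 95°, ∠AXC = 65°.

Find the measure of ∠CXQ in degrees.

1. ∠CAX = 57°  [cyclic ACQX, opposite ∠A+∠Q]
2. ∠ADX = 95°  [vertical angles at D]
3. ∠ACX = 58°  [△ACX]
4. ∠QDX = 85°  [linear pair at D on AQ]
5. ∠AQX = 58°  [same arc AX]
6. ∠CXQ = 37°  [△QDX]

∠CXQ = 37°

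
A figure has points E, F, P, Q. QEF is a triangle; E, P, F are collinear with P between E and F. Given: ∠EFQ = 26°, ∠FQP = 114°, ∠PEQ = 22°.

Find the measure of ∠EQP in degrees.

1. ∠PFQ = 26°  [P on ray FE]
2. ∠FPQ = 40°  [△QPF]
3. ∠EPQ = 140°  [linear pair at P on EF]
4. ∠EQP = 18°  [△QEP]

∠EQP = 18°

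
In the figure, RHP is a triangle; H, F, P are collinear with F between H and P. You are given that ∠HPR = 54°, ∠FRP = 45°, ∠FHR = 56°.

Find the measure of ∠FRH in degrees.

∠FRH = 25°

1. ∠FPR = 54°  [F on ray PH]
2. ∠PFR = 81°  [△RFP]
3. ∠HFR = 99°  [linear pair at F on HP]
4. ∠FRH = 25°  [△RHF]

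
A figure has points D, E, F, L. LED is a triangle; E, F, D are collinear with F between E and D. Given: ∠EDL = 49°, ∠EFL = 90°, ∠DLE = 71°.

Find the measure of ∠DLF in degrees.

∠DLF = 41°

1. ∠FDL = 49°  [F on ray DE]
2. ∠DFL = 90°  [linear pair at F on ED]
3. ∠DLF = 41°  [△LFD]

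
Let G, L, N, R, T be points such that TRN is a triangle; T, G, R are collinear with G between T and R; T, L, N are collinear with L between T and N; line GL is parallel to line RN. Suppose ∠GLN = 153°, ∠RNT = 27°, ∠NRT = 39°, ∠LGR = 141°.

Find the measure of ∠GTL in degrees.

1. ∠GLT = 27°  [linear pair at L on TN]
2. ∠LGT = 39°  [GL∥RN, corresponding at G]
3. ∠GTL = 114°  [△TGL]

∠GTL = 114°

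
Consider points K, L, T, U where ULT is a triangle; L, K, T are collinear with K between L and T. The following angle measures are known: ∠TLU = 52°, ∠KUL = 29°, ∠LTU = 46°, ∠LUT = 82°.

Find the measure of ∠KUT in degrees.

∠KUT = 53°

1. ∠KLU = 52°  [K on ray LT]
2. ∠LKU = 99°  [△ULK]
3. ∠KTU = 46°  [K on ray TL]
4. ∠TKU = 81°  [linear pair at K on LT]
5. ∠KUT = 53°  [△UKT]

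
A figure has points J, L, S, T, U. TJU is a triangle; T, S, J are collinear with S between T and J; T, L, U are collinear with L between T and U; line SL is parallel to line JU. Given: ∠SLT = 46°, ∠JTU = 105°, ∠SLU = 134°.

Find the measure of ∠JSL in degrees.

1. ∠JUT = 46°  [SL∥JU, corresponding at L]
2. ∠TJU = 29°  [△TJU]
3. ∠LST = 29°  [SL∥JU, corresponding at S]
4. ∠JSL = 151°  [linear pair at S on TJ]

∠JSL = 151°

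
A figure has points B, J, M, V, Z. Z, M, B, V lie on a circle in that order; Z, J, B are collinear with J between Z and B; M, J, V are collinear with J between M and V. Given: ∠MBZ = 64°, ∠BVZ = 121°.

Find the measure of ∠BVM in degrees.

1. ∠BMZ = 59°  [cyclic ZMBV, opposite ∠M+∠V]
2. ∠BZM = 57°  [△ZMB]
3. ∠BVM = 57°  [same arc MB]

∠BVM = 57°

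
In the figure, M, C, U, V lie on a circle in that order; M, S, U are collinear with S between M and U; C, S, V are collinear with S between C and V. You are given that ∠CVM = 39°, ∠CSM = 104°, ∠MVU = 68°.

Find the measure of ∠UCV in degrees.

1. ∠CUM = 39°  [same arc MC]
2. ∠CSU = 76°  [linear pair at S on MU]
3. ∠UCV = 65°  [△CSU]

∠UCV = 65°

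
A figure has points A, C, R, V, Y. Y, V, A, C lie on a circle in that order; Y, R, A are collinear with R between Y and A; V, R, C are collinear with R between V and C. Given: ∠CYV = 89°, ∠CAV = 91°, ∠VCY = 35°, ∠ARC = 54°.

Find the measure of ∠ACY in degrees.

∠ACY = 105°

1. ∠CVY = 56°  [△YVC]
2. ∠CRY = 126°  [linear pair at R on YA]
3. ∠CAY = 56°  [same arc YC]
4. ∠AYC = 19°  [△YRC]
5. ∠ACY = 105°  [△YAC]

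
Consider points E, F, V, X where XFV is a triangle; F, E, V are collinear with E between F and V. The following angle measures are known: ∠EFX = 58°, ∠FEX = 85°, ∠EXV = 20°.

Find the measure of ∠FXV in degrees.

1. ∠VFX = 58°  [E on ray FV]
2. ∠VEX = 95°  [linear pair at E on FV]
3. ∠EVX = 65°  [△XEV]
4. ∠FVX = 65°  [E on ray VF]
5. ∠FXV = 57°  [△XFV]

∠FXV = 57°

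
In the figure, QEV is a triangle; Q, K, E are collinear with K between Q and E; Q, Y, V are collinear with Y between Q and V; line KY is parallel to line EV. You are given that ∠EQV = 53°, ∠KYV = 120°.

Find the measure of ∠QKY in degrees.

∠QKY = 67°

1. ∠KQY = 53°  [K on QE, Y on QV]
2. ∠KYQ = 60°  [linear pair at Y on QV]
3. ∠QKY = 67°  [△QKY]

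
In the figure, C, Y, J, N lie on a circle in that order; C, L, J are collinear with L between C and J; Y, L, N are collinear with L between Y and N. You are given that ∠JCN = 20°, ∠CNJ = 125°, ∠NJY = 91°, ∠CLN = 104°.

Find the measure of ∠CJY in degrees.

1. ∠JYN = 20°  [same arc JN]
2. ∠JLY = 104°  [vertical angles at L]
3. ∠CJY = 56°  [△YLJ]

∠CJY = 56°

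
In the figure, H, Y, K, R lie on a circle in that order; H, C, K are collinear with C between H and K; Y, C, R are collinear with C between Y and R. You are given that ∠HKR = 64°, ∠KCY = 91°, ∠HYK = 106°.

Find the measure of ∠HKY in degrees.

1. ∠HYR = 64°  [same arc HR]
2. ∠HCY = 89°  [linear pair at C on HK]
3. ∠KHY = 27°  [△HCY]
4. ∠HKY = 47°  [△HYK]

∠HKY = 47°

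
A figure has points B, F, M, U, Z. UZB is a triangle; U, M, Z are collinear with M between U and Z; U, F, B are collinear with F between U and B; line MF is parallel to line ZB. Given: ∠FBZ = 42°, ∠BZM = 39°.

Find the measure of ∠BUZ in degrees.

1. ∠UBZ = 42°  [F on ray BU]
2. ∠BZU = 39°  [M on ray ZU]
3. ∠BUZ = 99°  [△UZB]

∠BUZ = 99°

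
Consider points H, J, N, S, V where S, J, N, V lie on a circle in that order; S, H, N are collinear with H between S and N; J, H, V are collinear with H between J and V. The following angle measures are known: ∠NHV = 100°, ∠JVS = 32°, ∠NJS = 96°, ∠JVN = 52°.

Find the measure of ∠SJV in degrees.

1. ∠JHS = 100°  [vertical angles at H]
2. ∠JNS = 32°  [same arc SJ]
3. ∠JSN = 52°  [△SJN]
4. ∠SJV = 28°  [△SHJ]

∠SJV = 28°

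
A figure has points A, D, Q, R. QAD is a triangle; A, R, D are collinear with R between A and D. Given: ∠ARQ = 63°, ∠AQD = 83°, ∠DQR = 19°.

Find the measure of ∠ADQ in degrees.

∠ADQ = 44°

1. ∠DRQ = 117°  [linear pair at R on AD]
2. ∠QDR = 44°  [△QRD]
3. ∠ADQ = 44°  [R on ray DA]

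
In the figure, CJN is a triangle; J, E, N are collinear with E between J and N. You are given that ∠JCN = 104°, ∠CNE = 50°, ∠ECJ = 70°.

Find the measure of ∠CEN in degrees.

1. ∠CNJ = 50°  [E on ray NJ]
2. ∠CJN = 26°  [△CJN]
3. ∠CJE = 26°  [E on ray JN]
4. ∠CEJ = 84°  [△CJE]
5. ∠CEN = 96°  [linear pair at E on JN]

∠CEN = 96°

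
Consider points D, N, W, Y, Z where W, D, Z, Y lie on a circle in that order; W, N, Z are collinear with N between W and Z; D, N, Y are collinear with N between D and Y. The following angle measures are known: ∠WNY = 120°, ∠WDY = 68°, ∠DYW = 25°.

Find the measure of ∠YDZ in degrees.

1. ∠DNZ = 120°  [vertical angles at N]
2. ∠DZW = 25°  [same arc WD]
3. ∠YDZ = 35°  [△DNZ]

∠YDZ = 35°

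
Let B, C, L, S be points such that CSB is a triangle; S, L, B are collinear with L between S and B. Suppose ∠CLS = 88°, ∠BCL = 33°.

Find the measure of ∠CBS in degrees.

∠CBS = 55°

1. ∠BLC = 92°  [linear pair at L on SB]
2. ∠CBL = 55°  [△CLB]
3. ∠CBS = 55°  [L on ray BS]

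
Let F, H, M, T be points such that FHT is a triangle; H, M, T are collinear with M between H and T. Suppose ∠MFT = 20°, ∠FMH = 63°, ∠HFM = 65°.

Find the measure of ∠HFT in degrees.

1. ∠FHM = 52°  [△FHM]
2. ∠FMT = 117°  [linear pair at M on HT]
3. ∠FHT = 52°  [M on ray HT]
4. ∠FTM = 43°  [△FMT]
5. ∠FTH = 43°  [M on ray TH]
6. ∠HFT = 85°  [△FHT]

∠HFT = 85°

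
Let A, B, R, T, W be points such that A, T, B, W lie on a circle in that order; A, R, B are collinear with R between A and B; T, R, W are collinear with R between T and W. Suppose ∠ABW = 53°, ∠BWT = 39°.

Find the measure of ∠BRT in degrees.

1. ∠ATW = 53°  [same arc AW]
2. ∠BAT = 39°  [same arc TB]
3. ∠ART = 88°  [△ART]
4. ∠BRT = 92°  [linear pair at R on AB]

∠BRT = 92°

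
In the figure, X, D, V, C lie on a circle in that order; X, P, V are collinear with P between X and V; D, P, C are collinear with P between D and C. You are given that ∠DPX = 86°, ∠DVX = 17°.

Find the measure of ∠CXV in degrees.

∠CXV = 69°

1. ∠CPV = 86°  [vertical angles at P]
2. ∠DCX = 17°  [same arc XD]
3. ∠CPX = 94°  [linear pair at P on XV]
4. ∠CXV = 69°  [△XPC]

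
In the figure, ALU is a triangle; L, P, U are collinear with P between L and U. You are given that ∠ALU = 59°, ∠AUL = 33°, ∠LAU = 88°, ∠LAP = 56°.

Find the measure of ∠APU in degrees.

∠APU = 115°

1. ∠ALP = 59°  [P on ray LU]
2. ∠APL = 65°  [△ALP]
3. ∠APU = 115°  [linear pair at P on LU]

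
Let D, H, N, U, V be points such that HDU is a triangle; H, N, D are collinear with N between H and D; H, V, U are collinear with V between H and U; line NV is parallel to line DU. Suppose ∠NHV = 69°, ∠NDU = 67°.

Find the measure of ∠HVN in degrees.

1. ∠DHU = 69°  [N on HD, V on HU]
2. ∠HDU = 67°  [N on ray DH]
3. ∠DUH = 44°  [△HDU]
4. ∠HVN = 44°  [NV∥DU, corresponding at V]

∠HVN = 44°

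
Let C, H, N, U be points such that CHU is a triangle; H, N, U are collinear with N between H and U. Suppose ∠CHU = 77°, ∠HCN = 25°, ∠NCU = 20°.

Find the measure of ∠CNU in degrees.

1. ∠CHN = 77°  [N on ray HU]
2. ∠CNH = 78°  [△CHN]
3. ∠CNU = 102°  [linear pair at N on HU]

∠CNU = 102°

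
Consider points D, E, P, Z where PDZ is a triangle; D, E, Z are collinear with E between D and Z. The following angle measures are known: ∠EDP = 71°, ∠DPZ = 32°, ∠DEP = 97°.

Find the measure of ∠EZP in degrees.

∠EZP = 77°

1. ∠PDZ = 71°  [E on ray DZ]
2. ∠DZP = 77°  [△PDZ]
3. ∠EZP = 77°  [E on ray ZD]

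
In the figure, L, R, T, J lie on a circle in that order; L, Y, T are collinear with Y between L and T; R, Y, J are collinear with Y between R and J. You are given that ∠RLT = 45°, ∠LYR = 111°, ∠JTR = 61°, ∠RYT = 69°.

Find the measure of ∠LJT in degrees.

1. ∠RJT = 45°  [same arc RT]
2. ∠JYT = 111°  [vertical angles at Y]
3. ∠JRT = 74°  [△RTJ]
4. ∠JTL = 24°  [△TYJ]
5. ∠JLT = 74°  [same arc TJ]
6. ∠LJT = 82°  [△LTJ]

∠LJT = 82°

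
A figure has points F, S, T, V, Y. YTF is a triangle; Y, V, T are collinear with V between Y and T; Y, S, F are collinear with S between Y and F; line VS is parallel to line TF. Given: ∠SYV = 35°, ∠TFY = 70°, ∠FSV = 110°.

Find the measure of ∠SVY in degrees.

∠SVY = 75°

1. ∠FYT = 35°  [V on YT, S on YF]
2. ∠FTY = 75°  [△YTF]
3. ∠SVY = 75°  [VS∥TF, corresponding at V]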